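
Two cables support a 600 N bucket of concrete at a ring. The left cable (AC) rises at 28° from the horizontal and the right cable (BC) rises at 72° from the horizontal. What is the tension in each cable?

ΣF_x = 0: −T_AC·cos28° + T_BC·cos72° = 0 → T_BC = 2.85728·T_AC.
ΣF_y = 0: T_AC·sin28° + T_BC·sin72° = 600.
Substitute: T_AC·(0.469472 + 2.85728·0.951057) = 600 → T_AC = 188.27 ≈ 188.3 N.
Then T_BC = 2.85728 × 188.27 = 537.9 N.

T_AC = 188.3 N, T_BC = 537.9 N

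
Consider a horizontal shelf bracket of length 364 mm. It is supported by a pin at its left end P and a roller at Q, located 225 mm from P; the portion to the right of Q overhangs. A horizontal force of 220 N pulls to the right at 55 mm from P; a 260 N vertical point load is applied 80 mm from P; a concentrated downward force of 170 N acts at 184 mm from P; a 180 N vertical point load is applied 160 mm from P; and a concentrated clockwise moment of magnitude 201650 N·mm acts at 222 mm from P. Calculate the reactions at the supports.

Moments about P: Q_y·225 − 260·80 − 170·184 − 180·160 − 201650 = 0 → Q_y = 282530/225 = 1255.69 ≈ 1256 N.
ΣF_y = 0: P_y + 1255.69 − 260 − 170 − 180 = 0 → P_y = -645.7 N.
ΣF_x = 0: P_x + 220 = 0 → P_x = -220.0 N.

P_x = -220.0 N, P_y = -645.7 N, Q_y = 1256 N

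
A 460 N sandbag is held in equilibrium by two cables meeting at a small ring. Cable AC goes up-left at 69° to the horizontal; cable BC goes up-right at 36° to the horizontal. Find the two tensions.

T_AC = 385.3 N, T_BC = 170.7 N

ΣF_x = 0: −T_AC·cos69° + T_BC·cos36° = 0 → T_BC = 0.442967·T_AC.
ΣF_y = 0: T_AC·sin69° + T_BC·sin36° = 460.
Substitute: T_AC·(0.93358 + 0.442967·0.587785) = 460 → T_AC = 385.276 ≈ 385.3 N.
Then T_BC = 0.442967 × 385.276 = 170.7 N.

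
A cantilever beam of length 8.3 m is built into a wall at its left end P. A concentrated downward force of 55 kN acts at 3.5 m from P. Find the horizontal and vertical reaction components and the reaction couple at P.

P_x = 0, P_y = 55.00 kN, M_P = 192.5 kN·m

ΣF_x = 0: P_x = 0.
ΣF_y = 0: P_y − 55 = 0 → P_y = 55.00 kN.
ΣM about P: M_P − 55·3.5 = 0 → M_P = 192.5 kN·m.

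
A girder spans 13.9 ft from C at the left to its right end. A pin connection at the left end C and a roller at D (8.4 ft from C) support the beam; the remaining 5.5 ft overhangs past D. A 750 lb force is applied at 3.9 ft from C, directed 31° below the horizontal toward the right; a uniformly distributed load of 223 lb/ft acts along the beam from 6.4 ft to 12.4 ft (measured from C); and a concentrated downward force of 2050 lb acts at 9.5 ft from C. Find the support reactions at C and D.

C_x = -642.9 lb, C_y = -220.8 lb, D_y = 3995 lb

Resultant of the distributed load: 223 × 6 = 1338 lb at 9.4 ft from C.
ΣM about C: D_y·8.4 − 750·sin31°·3.9 − (223·6)·9.4 − 2050·9.5 = 0 → D_y = 33558.7/8.4 = 3995.08 ≈ 3995 lb.
ΣF_y = 0: C_y + 3995.08 − 750·sin31° − 223·6 − 2050 = 0 → C_y = -220.8 lb.
ΣF_x = 0: C_x + 750·cos31° = 0 → C_x = -642.9 lb.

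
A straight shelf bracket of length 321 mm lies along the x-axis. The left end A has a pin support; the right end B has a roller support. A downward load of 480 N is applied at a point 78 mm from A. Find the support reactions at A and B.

Moments about A: B_y·321 − 480·78 = 0 → B_y = 37440/321 = 116.636 ≈ 116.6 N.
ΣF_y = 0: A_y + 116.636 − 480 = 0 → A_y = 363.4 N.
ΣF_x = 0: no horizontal applied forces, so A_x = 0.

A_x = 0, A_y = 363.4 N, B_y = 116.6 N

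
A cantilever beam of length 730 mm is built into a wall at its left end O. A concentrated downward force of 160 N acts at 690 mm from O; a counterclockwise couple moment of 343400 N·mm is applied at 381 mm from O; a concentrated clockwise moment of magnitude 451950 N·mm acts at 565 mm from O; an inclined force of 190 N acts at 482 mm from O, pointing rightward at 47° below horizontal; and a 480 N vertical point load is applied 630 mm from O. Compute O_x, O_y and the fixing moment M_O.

O_x = -129.6 N, O_y = 779.0 N, M_O = 588300 N·mm

ΣF_x = 0: O_x + 190·cos47° = 0 → O_x = -129.6 N.
ΣF_y = 0: O_y − 160 − 190·sin47° − 480 = 0 → O_y = 779.0 N.
ΣM about O: M_O − 160·690 + 343400 − 451950 − 190·sin47°·482 − 480·630 = 0 → M_O = 588300 N·mm.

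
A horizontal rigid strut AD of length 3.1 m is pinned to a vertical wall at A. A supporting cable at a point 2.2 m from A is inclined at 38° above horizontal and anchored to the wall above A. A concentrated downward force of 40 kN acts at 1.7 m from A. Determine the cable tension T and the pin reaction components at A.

ΣM about A: T·sin38°·2.2 − 40·1.7 = 0 → T = 68/(2.2·0.615661) = 50.2047 ≈ 50.20 kN.
ΣF_x = 0: A_x − T·cos38° = 0 → A_x = 50.2047 × 0.788011 = 39.56 kN.
ΣF_y = 0: A_y + T·sin38° − 40 = 0 → A_y = 40 − 50.2047 × 0.615661 = 9.091 kN.

T = 50.20 kN, A_x = 39.56 kN, A_y = 9.091 kN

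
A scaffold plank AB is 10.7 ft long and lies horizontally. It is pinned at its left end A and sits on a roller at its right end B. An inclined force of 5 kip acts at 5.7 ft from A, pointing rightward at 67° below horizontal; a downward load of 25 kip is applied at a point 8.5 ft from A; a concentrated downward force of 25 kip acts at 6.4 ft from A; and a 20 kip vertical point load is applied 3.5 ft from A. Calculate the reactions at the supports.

Moments about A: B_y·10.7 − 5·sin67°·5.7 − 25·8.5 − 25·6.4 − 20·3.5 = 0 → B_y = 468.734/10.7 = 43.8069 ≈ 43.81 kip.
ΣF_y = 0: A_y + 43.8069 − 5·sin67° − 25 − 25 − 20 = 0 → A_y = 30.80 kip.
ΣF_x = 0: A_x + 5·cos67° = 0 → A_x = -1.954 kip.

A_x = -1.954 kip, A_y = 30.80 kip, B_y = 43.81 kip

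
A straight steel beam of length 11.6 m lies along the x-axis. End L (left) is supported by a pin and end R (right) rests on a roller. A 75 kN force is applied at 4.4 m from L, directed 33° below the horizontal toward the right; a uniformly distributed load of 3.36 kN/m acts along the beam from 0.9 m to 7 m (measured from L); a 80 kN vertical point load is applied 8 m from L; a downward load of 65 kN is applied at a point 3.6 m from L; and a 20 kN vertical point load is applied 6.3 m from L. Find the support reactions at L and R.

L_x = -62.90 kN, L_y = 117.7 kN, R_y = 108.7 kN

Resultant of the distributed load: 3.36 × 6.1 = 20.496 kN at 3.95 m from L.
ΣM about L: R_y·11.6 − 75·sin33°·4.4 − (3.36·6.1)·3.95 − 80·8 − 65·3.6 − 20·6.3 = 0 → R_y = 1260.69/11.6 = 108.68 ≈ 108.7 kN.
ΣF_y = 0: L_y + 108.68 − 75·sin33° − 3.36·6.1 − 80 − 65 − 20 = 0 → L_y = 117.7 kN.
ΣF_x = 0: L_x + 75·cos33° = 0 → L_x = -62.90 kN.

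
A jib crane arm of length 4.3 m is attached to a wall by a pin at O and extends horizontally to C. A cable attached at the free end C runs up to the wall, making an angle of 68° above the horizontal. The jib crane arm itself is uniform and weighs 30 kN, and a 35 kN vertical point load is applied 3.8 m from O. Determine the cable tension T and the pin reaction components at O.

T = 49.54 kN, O_x = 18.56 kN, O_y = 19.07 kN

ΣM about O: T·sin68°·4.3 − 30·2.15 − 35·3.8 = 0 → T = 197.5/(4.3·0.927184) = 49.5373 ≈ 49.54 kN.
ΣF_x = 0: O_x − T·cos68° = 0 → O_x = 49.5373 × 0.374607 = 18.56 kN.
ΣF_y = 0: O_y + T·sin68° − 30 − 35 = 0 → O_y = 65 − 49.5373 × 0.927184 = 19.07 kN.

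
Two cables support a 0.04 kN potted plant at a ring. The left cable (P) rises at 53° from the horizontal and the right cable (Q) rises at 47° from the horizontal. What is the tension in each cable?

ΣF_x = 0: −T_P·cos53° + T_Q·cos47° = 0 → T_Q = 0.882429·T_P.
ΣF_y = 0: T_P·sin53° + T_Q·sin47° = 0.04.
Substitute: T_P·(0.798636 + 0.882429·0.731354) = 0.04 → T_P = 0.0277008 ≈ 0.02770 kN.
Then T_Q = 0.882429 × 0.0277008 = 0.02444 kN.

T_P = 0.02770 kN, T_Q = 0.02444 kN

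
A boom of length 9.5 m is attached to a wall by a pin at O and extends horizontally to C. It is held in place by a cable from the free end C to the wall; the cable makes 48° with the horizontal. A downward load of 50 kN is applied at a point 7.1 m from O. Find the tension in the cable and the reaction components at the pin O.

ΣM about O: T·sin48°·9.5 − 50·7.1 = 0 → T = 355/(9.5·0.743145) = 50.2842 ≈ 50.28 kN.
ΣF_x = 0: O_x − T·cos48° = 0 → O_x = 50.2842 × 0.669131 = 33.65 kN.
ΣF_y = 0: O_y + T·sin48° − 50 = 0 → O_y = 50 − 50.2842 × 0.743145 = 12.63 kN.

T = 50.28 kN, O_x = 33.65 kN, O_y = 12.63 kN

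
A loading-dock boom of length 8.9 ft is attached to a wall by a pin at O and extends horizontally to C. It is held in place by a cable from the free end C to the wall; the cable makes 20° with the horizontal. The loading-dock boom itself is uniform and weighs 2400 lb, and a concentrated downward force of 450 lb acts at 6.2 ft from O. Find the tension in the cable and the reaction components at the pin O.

T = 4425 lb, O_x = 4158 lb, O_y = 1337 lb

ΣM about O: T·sin20°·8.9 − 2400·4.45 − 450·6.2 = 0 → T = 13470/(8.9·0.34202) = 4425.13 ≈ 4425 lb.
ΣF_x = 0: O_x − T·cos20° = 0 → O_x = 4425.13 × 0.939693 = 4158 lb.
ΣF_y = 0: O_y + T·sin20° − 2400 − 450 = 0 → O_y = 2850 − 4425.13 × 0.34202 = 1337 lb.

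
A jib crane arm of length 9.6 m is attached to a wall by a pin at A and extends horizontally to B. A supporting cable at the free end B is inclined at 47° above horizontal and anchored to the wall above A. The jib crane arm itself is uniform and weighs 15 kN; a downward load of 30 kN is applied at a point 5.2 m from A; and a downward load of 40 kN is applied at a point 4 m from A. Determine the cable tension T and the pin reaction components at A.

ΣM about A: T·sin47°·9.6 − 15·4.8 − 30·5.2 − 40·4 = 0 → T = 388/(9.6·0.731354) = 55.2628 ≈ 55.26 kN.
ΣF_x = 0: A_x − T·cos47° = 0 → A_x = 55.2628 × 0.681998 = 37.69 kN.
ΣF_y = 0: A_y + T·sin47° − 15 − 30 − 40 = 0 → A_y = 85 − 55.2628 × 0.731354 = 44.58 kN.

T = 55.26 kN, A_x = 37.69 kN, A_y = 44.58 kN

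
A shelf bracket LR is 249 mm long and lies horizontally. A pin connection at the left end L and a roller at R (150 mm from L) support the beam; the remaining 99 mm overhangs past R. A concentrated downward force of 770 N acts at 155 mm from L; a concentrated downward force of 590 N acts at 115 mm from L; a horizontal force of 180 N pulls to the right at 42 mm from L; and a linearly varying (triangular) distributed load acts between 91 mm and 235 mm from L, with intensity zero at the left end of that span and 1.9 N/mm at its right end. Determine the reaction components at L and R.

Resultant of the triangular load: ½ × 1.9 × 144 = 136.8 N, acting at 187 mm from L (one-third of the span from the peak).
Taking moments about L: R_y·150 − 770·155 − 590·115 − (½·1.9·144)·187 = 0 → R_y = 212781.6/150 = 1418.54 ≈ 1419 N.
ΣF_y = 0: L_y + 1418.54 − 770 − 590 − ½·1.9·144 = 0 → L_y = 78.26 N.
ΣF_x = 0: L_x + 180 = 0 → L_x = -180.0 N.

L_x = -180.0 N, L_y = 78.26 N, R_y = 1419 N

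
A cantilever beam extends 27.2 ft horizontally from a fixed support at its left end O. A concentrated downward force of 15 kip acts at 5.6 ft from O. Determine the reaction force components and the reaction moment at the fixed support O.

ΣF_x = 0: O_x = 0.
ΣF_y = 0: O_y − 15 = 0 → O_y = 15.00 kip.
ΣM about O: M_O − 15·5.6 = 0 → M_O = 84.00 kip·ft.

O_x = 0, O_y = 15.00 kip, M_O = 84.00 kip·ft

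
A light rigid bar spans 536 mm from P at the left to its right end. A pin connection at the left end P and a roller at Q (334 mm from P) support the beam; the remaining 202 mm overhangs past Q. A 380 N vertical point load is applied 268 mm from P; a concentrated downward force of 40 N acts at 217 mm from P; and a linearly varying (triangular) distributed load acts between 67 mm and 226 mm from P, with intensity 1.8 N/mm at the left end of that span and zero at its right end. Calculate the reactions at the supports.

Resultant of the triangular load: ½ × 1.8 × 159 = 143.1 N, acting at 120 mm from P (one-third of the span from the peak).
Taking moments about P: Q_y·334 − 380·268 − 40·217 − (½·1.8·159)·120 = 0 → Q_y = 127692/334 = 382.311 ≈ 382.3 N.
ΣF_y = 0: P_y + 382.311 − 380 − 40 − ½·1.8·159 = 0 → P_y = 180.8 N.
ΣF_x = 0: no horizontal applied forces, so P_x = 0.

P_x = 0, P_y = 180.8 N, Q_y = 382.3 N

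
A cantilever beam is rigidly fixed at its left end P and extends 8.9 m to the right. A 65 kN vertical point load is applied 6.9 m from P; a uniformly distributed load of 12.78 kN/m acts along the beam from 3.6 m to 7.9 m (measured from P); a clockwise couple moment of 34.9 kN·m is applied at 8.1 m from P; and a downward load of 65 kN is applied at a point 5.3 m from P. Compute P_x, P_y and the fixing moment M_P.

P_x = 0, P_y = 185.0 kN, M_P = 1144 kN·m

Resultant of the distributed load: 12.78 × 4.3 = 54.954 kN at 5.75 m from P.
ΣF_x = 0: P_x = 0.
ΣF_y = 0: P_y − 65 − 12.78·4.3 − 65 = 0 → P_y = 185.0 kN.
ΣM about P: M_P − 65·6.9 − (12.78·4.3)·5.75 − 34.9 − 65·5.3 = 0 → M_P = 1144 kN·m.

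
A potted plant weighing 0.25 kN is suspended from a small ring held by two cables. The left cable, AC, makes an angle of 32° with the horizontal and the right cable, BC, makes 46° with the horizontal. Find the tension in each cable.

ΣF_x = 0: −T_AC·cos32° + T_BC·cos46° = 0 → T_BC = 1.22081·T_AC.
ΣF_y = 0: T_AC·sin32° + T_BC·sin46° = 0.25.
Substitute: T_AC·(0.529919 + 1.22081·0.71934) = 0.25 → T_AC = 0.177545 ≈ 0.1775 kN.
Then T_BC = 1.22081 × 0.177545 = 0.2167 kN.

T_AC = 0.1775 kN, T_BC = 0.2167 kN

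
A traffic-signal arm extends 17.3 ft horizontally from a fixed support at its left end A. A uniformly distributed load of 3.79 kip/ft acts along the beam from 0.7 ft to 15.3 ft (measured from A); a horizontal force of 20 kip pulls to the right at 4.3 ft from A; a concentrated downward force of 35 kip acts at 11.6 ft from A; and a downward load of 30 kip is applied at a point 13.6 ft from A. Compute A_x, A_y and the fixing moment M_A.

Resultant of the distributed load: 3.79 × 14.6 = 55.334 kip at 8 ft from A.
ΣF_x = 0: A_x + 20 = 0 → A_x = -20.00 kip.
ΣF_y = 0: A_y − 3.79·14.6 − 35 − 30 = 0 → A_y = 120.3 kip.
ΣM about A: M_A − (3.79·14.6)·8 − 35·11.6 − 30·13.6 = 0 → M_A = 1257 kip·ft.

A_x = -20.00 kip, A_y = 120.3 kip, M_A = 1257 kip·ft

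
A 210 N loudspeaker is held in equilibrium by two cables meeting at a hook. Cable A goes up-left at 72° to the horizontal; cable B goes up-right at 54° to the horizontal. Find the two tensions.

T_A = 152.6 N, T_B = 80.21 N

ΣF_x = 0: −T_A·cos72° + T_B·cos54° = 0 → T_B = 0.525731·T_A.
ΣF_y = 0: T_A·sin72° + T_B·sin54° = 210.
Substitute: T_A·(0.951057 + 0.525731·0.809017) = 210 → T_A = 152.574 ≈ 152.6 N.
Then T_B = 0.525731 × 152.574 = 80.21 N.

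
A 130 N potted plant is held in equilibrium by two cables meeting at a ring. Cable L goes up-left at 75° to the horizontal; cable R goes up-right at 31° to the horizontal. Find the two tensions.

T_L = 115.9 N, T_R = 35.00 N

ΣF_x = 0: −T_L·cos75° + T_R·cos31° = 0 → T_R = 0.301947·T_L.
ΣF_y = 0: T_L·sin75° + T_R·sin31° = 130.
Substitute: T_L·(0.965926 + 0.301947·0.515038) = 130 → T_L = 115.922 ≈ 115.9 N.
Then T_R = 0.301947 × 115.922 = 35.00 N.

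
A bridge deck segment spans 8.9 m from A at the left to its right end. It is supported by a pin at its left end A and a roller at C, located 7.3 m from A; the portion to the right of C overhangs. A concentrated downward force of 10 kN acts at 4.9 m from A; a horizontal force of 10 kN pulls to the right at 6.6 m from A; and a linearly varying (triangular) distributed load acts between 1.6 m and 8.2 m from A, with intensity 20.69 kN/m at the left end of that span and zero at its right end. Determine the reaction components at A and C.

A_x = -10.00 kN, A_y = 36.02 kN, C_y = 42.25 kN

Resultant of the triangular load: ½ × 20.69 × 6.6 = 68.277 kN, acting at 3.8 m from A (one-third of the span from the peak).
Moments about A: C_y·7.3 − 10·4.9 − (½·20.69·6.6)·3.8 = 0 → C_y = 308.4526/7.3 = 42.2538 ≈ 42.25 kN.
ΣF_y = 0: A_y + 42.2538 − 10 − ½·20.69·6.6 = 0 → A_y = 36.02 kN.
ΣF_x = 0: A_x + 10 = 0 → A_x = -10.00 kN.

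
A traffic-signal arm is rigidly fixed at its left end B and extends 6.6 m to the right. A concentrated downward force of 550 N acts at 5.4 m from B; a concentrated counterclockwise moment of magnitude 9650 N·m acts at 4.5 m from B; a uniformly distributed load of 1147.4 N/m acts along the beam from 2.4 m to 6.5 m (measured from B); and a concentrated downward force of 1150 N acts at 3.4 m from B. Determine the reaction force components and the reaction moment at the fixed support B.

B_x = 0, B_y = 6404 N, M_B = 18160 N·m

Resultant of the distributed load: 1147.4 × 4.1 = 4704.34 N at 4.45 m from B.
ΣF_x = 0: B_x = 0.
ΣF_y = 0: B_y − 550 − 1147.4·4.1 − 1150 = 0 → B_y = 6404 N.
ΣM about B: M_B − 550·5.4 + 9650 − (1147.4·4.1)·4.45 − 1150·3.4 = 0 → M_B = 18160 N·m.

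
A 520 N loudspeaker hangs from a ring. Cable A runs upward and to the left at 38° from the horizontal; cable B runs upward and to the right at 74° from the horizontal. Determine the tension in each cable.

T_A = 154.6 N, T_B = 441.9 N

ΣF_x = 0: −T_A·cos38° + T_B·cos74° = 0 → T_B = 2.85887·T_A.
ΣF_y = 0: T_A·sin38° + T_B·sin74° = 520.
Substitute: T_A·(0.615661 + 2.85887·0.961262) = 520 → T_A = 154.588 ≈ 154.6 N.
Then T_B = 2.85887 × 154.588 = 441.9 N.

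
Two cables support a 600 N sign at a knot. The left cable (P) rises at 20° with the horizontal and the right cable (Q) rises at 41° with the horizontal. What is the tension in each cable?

T_P = 517.7 N, T_Q = 644.6 N

ΣF_x = 0: −T_P·cos20° + T_Q·cos41° = 0 → T_Q = 1.2451·T_P.
ΣF_y = 0: T_P·sin20° + T_Q·sin41° = 600.
Substitute: T_P·(0.34202 + 1.2451·0.656059) = 600 → T_P = 517.742 ≈ 517.7 N.
Then T_Q = 1.2451 × 517.742 = 644.6 N.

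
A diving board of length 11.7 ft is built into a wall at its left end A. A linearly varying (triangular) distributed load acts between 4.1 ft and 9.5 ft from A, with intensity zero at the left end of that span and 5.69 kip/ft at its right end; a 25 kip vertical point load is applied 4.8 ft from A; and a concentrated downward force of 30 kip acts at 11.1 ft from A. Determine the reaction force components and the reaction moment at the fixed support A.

A_x = 0, A_y = 70.36 kip, M_A = 571.3 kip·ft

Resultant of the triangular load: ½ × 5.69 × 5.4 = 15.363 kip, acting at 7.7 ft from A (one-third of the span from the peak).
ΣF_x = 0: A_x = 0.
ΣF_y = 0: A_y − ½·5.69·5.4 − 25 − 30 = 0 → A_y = 70.36 kip.
ΣM about A: M_A − (½·5.69·5.4)·7.7 − 25·4.8 − 30·11.1 = 0 → M_A = 571.3 kip·ft.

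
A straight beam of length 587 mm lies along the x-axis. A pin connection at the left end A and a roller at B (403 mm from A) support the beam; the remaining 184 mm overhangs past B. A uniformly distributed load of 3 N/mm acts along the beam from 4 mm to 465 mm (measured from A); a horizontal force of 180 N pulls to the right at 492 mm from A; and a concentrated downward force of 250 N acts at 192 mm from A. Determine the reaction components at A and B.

A_x = -180.0 N, A_y = 709.1 N, B_y = 923.9 N

Resultant of the distributed load: 3 × 461 = 1383 N at 234.5 mm from A.
Moments about A: B_y·403 − (3·461)·234.5 − 250·192 = 0 → B_y = 372313.5/403 = 923.855 ≈ 923.9 N.
ΣF_y = 0: A_y + 923.855 − 3·461 − 250 = 0 → A_y = 709.1 N.
ΣF_x = 0: A_x + 180 = 0 → A_x = -180.0 N.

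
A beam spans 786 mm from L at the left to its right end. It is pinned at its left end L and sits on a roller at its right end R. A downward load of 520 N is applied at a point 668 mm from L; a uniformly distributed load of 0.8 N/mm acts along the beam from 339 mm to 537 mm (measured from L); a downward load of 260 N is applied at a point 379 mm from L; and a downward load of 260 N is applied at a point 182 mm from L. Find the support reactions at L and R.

L_x = 0, L_y = 482.6 N, R_y = 715.8 N

Resultant of the distributed load: 0.8 × 198 = 158.4 N at 438 mm from L.
Moments about L: R_y·786 − 520·668 − (0.8·198)·438 − 260·379 − 260·182 = 0 → R_y = 562599.2/786 = 715.775 ≈ 715.8 N.
ΣF_y = 0: L_y + 715.775 − 520 − 0.8·198 − 260 − 260 = 0 → L_y = 482.6 N.
ΣF_x = 0: no horizontal applied forces, so L_x = 0.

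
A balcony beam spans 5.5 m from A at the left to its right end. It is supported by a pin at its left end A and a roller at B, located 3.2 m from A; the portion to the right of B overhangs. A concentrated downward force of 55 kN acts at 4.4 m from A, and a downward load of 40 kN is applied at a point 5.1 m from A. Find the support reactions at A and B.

A_x = 0, A_y = -44.38 kN, B_y = 139.4 kN

Taking moments about A: B_y·3.2 − 55·4.4 − 40·5.1 = 0 → B_y = 446/3.2 = 139.375 ≈ 139.4 kN.
ΣF_y = 0: A_y + 139.375 − 55 − 40 = 0 → A_y = -44.38 kN.
ΣF_x = 0: no horizontal applied forces, so A_x = 0.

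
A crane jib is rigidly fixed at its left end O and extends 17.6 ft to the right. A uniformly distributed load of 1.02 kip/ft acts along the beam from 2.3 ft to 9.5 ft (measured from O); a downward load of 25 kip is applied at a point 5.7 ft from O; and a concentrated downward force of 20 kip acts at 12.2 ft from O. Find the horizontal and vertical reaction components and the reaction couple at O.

Resultant of the distributed load: 1.02 × 7.2 = 7.344 kip at 5.9 ft from O.
ΣF_x = 0: O_x = 0.
ΣF_y = 0: O_y − 1.02·7.2 − 25 − 20 = 0 → O_y = 52.34 kip.
ΣM about O: M_O − (1.02·7.2)·5.9 − 25·5.7 − 20·12.2 = 0 → M_O = 429.8 kip·ft.

O_x = 0, O_y = 52.34 kip, M_O = 429.8 kip·ft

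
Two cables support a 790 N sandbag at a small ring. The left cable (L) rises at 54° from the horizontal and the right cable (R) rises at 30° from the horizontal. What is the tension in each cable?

T_L = 687.9 N, T_R = 466.9 N

ΣF_x = 0: −T_L·cos54° + T_R·cos30° = 0 → T_R = 0.678716·T_L.
ΣF_y = 0: T_L·sin54° + T_R·sin30° = 790.
Substitute: T_L·(0.809017 + 0.678716·0.5) = 790 → T_L = 687.929 ≈ 687.9 N.
Then T_R = 0.678716 × 687.929 = 466.9 N.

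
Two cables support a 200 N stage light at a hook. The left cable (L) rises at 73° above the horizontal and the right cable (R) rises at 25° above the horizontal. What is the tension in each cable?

ΣF_x = 0: −T_L·cos73° + T_R·cos25° = 0 → T_R = 0.322596·T_L.
ΣF_y = 0: T_L·sin73° + T_R·sin25° = 200.
Substitute: T_L·(0.956305 + 0.322596·0.422618) = 200 → T_L = 183.043 ≈ 183.0 N.
Then T_R = 0.322596 × 183.043 = 59.05 N.

T_L = 183.0 N, T_R = 59.05 N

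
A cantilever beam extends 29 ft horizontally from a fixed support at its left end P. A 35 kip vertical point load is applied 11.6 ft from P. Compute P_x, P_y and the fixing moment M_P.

ΣF_x = 0: P_x = 0.
ΣF_y = 0: P_y − 35 = 0 → P_y = 35.00 kip.
ΣM about P: M_P − 35·11.6 = 0 → M_P = 406.0 kip·ft.

P_x = 0, P_y = 35.00 kip, M_P = 406.0 kip·ft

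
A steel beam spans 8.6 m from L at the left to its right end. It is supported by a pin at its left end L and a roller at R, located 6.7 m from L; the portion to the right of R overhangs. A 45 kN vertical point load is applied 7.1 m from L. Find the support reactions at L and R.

Taking moments about L: R_y·6.7 − 45·7.1 = 0 → R_y = 319.5/6.7 = 47.6866 ≈ 47.69 kN.
ΣF_y = 0: L_y + 47.6866 − 45 = 0 → L_y = -2.687 kN.
ΣF_x = 0: no horizontal applied forces, so L_x = 0.

L_x = 0, L_y = -2.687 kN, R_y = 47.69 kN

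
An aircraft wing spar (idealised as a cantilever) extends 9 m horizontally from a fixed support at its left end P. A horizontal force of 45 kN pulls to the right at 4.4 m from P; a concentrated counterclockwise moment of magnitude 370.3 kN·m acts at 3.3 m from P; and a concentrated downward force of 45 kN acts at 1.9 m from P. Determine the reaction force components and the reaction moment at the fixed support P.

P_x = -45.00 kN, P_y = 45.00 kN, M_P = -284.8 kN·m

ΣF_x = 0: P_x + 45 = 0 → P_x = -45.00 kN.
ΣF_y = 0: P_y − 45 = 0 → P_y = 45.00 kN.
ΣM about P: M_P + 370.3 − 45·1.9 = 0 → M_P = -284.8 kN·m.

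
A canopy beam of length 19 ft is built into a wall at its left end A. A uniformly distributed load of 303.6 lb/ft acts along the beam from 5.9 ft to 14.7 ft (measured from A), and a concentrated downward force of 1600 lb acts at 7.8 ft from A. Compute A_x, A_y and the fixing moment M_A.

Resultant of the distributed load: 303.6 × 8.8 = 2671.68 lb at 10.3 ft from A.
ΣF_x = 0: A_x = 0.
ΣF_y = 0: A_y − 303.6·8.8 − 1600 = 0 → A_y = 4272 lb.
ΣM about A: M_A − (303.6·8.8)·10.3 − 1600·7.8 = 0 → M_A = 40000 lb·ft.

A_x = 0, A_y = 4272 lb, M_A = 40000 lb·ft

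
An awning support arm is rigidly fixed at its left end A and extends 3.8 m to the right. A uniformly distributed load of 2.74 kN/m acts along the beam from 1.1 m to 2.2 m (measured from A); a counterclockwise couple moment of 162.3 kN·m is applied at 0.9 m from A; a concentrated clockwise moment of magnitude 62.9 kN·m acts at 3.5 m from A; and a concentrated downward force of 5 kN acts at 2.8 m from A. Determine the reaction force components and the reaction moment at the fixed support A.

A_x = 0, A_y = 8.014 kN, M_A = -80.43 kN·m

Resultant of the distributed load: 2.74 × 1.1 = 3.014 kN at 1.65 m from A.
ΣF_x = 0: A_x = 0.
ΣF_y = 0: A_y − 2.74·1.1 − 5 = 0 → A_y = 8.014 kN.
ΣM about A: M_A − (2.74·1.1)·1.65 + 162.3 − 62.9 − 5·2.8 = 0 → M_A = -80.43 kN·m.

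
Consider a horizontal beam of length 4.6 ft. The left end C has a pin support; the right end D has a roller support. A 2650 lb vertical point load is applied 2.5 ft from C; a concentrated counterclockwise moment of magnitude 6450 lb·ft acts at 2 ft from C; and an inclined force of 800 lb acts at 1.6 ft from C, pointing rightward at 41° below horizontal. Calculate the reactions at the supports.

C_x = -603.8 lb, C_y = 2954 lb, D_y = 220.6 lb

ΣM about C: D_y·4.6 − 2650·2.5 + 6450 − 800·sin41°·1.6 = 0 → D_y = 1014.76/4.6 = 220.6 lb.
ΣF_y = 0: C_y + 220.6 − 2650 − 800·sin41° = 0 → C_y = 2954 lb.
ΣF_x = 0: C_x + 800·cos41° = 0 → C_x = -603.8 lb.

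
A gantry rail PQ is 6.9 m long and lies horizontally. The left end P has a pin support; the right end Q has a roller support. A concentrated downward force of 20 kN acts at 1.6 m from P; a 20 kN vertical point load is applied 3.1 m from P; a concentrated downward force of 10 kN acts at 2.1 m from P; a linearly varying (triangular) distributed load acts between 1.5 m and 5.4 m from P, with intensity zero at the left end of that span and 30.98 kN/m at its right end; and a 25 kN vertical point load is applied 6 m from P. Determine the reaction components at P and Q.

P_x = 0, P_y = 61.11 kN, Q_y = 74.30 kN

Resultant of the triangular load: ½ × 30.98 × 3.9 = 60.411 kN, acting at 4.1 m from P (one-third of the span from the peak).
ΣM about P: Q_y·6.9 − 20·1.6 − 20·3.1 − 10·2.1 − (½·30.98·3.9)·4.1 − 25·6 = 0 → Q_y = 512.6851/6.9 = 74.3022 ≈ 74.30 kN.
ΣF_y = 0: P_y + 74.3022 − 20 − 20 − 10 − ½·30.98·3.9 − 25 = 0 → P_y = 61.11 kN.
ΣF_x = 0: no horizontal applied forces, so P_x = 0.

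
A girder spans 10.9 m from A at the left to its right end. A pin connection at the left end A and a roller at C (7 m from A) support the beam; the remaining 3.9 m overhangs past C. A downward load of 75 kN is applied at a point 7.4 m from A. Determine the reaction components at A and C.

A_x = 0, A_y = -4.286 kN, C_y = 79.29 kN

Taking moments about A: C_y·7 − 75·7.4 = 0 → C_y = 555/7 = 79.2857 ≈ 79.29 kN.
ΣF_y = 0: A_y + 79.2857 − 75 = 0 → A_y = -4.286 kN.
ΣF_x = 0: no horizontal applied forces, so A_x = 0.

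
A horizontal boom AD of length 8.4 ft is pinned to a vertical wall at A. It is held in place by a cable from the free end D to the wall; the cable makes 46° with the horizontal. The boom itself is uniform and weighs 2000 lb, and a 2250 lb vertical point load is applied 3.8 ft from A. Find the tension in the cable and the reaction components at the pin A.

ΣM about A: T·sin46°·8.4 − 2000·4.2 − 2250·3.8 = 0 → T = 16950/(8.4·0.71934) = 2805.15 ≈ 2805 lb.
ΣF_x = 0: A_x − T·cos46° = 0 → A_x = 2805.15 × 0.694658 = 1949 lb.
ΣF_y = 0: A_y + T·sin46° − 2000 − 2250 = 0 → A_y = 4250 − 2805.15 × 0.71934 = 2232 lb.

T = 2805 lb, A_x = 1949 lb, A_y = 2232 lb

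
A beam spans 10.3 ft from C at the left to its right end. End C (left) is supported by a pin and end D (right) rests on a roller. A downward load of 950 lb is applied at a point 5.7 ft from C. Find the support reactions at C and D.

ΣM about C: D_y·10.3 − 950·5.7 = 0 → D_y = 5415/10.3 = 525.728 ≈ 525.7 lb.
ΣF_y = 0: C_y + 525.728 − 950 = 0 → C_y = 424.3 lb.
ΣF_x = 0: no horizontal applied forces, so C_x = 0.

C_x = 0, C_y = 424.3 lb, D_y = 525.7 lb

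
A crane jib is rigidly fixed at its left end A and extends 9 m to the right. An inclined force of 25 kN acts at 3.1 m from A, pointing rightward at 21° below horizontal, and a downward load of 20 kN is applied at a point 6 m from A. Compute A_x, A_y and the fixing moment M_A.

ΣF_x = 0: A_x + 25·cos21° = 0 → A_x = -23.34 kN.
ΣF_y = 0: A_y − 25·sin21° − 20 = 0 → A_y = 28.96 kN.
ΣM about A: M_A − 25·sin21°·3.1 − 20·6 = 0 → M_A = 147.8 kN·m.

A_x = -23.34 kN, A_y = 28.96 kN, M_A = 147.8 kN·m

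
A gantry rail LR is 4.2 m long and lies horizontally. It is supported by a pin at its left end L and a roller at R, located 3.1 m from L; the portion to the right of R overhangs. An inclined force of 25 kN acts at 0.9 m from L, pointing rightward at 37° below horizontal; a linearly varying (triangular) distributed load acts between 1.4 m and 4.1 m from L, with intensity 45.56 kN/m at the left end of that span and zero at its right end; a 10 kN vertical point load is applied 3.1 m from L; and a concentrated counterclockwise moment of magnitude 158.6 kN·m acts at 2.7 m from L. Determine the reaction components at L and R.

Resultant of the triangular load: ½ × 45.56 × 2.7 = 61.506 kN, acting at 2.3 m from L (one-third of the span from the peak).
Taking moments about L: R_y·3.1 − 25·sin37°·0.9 − (½·45.56·2.7)·2.3 − 10·3.1 + 158.6 = 0 → R_y = 27.4046/3.1 = 8.84019 ≈ 8.840 kN.
ΣF_y = 0: L_y + 8.84019 − 25·sin37° − ½·45.56·2.7 − 10 = 0 → L_y = 77.71 kN.
ΣF_x = 0: L_x + 25·cos37° = 0 → L_x = -19.97 kN.

L_x = -19.97 kN, L_y = 77.71 kN, R_y = 8.840 kN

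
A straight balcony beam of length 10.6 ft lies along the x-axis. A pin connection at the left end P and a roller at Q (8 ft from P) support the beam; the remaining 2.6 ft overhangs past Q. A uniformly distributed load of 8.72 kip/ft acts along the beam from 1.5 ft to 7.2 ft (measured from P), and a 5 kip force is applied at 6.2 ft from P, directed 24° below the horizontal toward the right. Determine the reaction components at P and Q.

Resultant of the distributed load: 8.72 × 5.7 = 49.704 kip at 4.35 ft from P.
Taking moments about P: Q_y·8 − (8.72·5.7)·4.35 − 5·sin24°·6.2 = 0 → Q_y = 228.821/8 = 28.6026 ≈ 28.60 kip.
ΣF_y = 0: P_y + 28.6026 − 8.72·5.7 − 5·sin24° = 0 → P_y = 23.14 kip.
ΣF_x = 0: P_x + 5·cos24° = 0 → P_x = -4.568 kip.

P_x = -4.568 kip, P_y = 23.14 kip, Q_y = 28.60 kip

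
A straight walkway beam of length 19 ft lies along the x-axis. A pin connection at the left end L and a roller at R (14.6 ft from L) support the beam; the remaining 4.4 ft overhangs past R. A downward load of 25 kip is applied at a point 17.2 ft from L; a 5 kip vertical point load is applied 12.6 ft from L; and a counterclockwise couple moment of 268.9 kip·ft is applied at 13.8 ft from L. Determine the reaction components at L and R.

L_x = 0, L_y = 14.65 kip, R_y = 15.35 kip

ΣM about L: R_y·14.6 − 25·17.2 − 5·12.6 + 268.9 = 0 → R_y = 224.1/14.6 = 15.3493 ≈ 15.35 kip.
ΣF_y = 0: L_y + 15.3493 − 25 − 5 = 0 → L_y = 14.65 kip.
ΣF_x = 0: no horizontal applied forces, so L_x = 0.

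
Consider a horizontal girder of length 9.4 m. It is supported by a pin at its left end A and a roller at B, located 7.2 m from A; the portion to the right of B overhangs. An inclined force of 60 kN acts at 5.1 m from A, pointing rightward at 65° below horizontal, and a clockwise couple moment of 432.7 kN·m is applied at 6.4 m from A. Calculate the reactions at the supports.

A_x = -25.36 kN, A_y = -44.24 kN, B_y = 98.62 kN

ΣM about A: B_y·7.2 − 60·sin65°·5.1 − 432.7 = 0 → B_y = 710.03/7.2 = 98.6153 ≈ 98.62 kN.
ΣF_y = 0: A_y + 98.6153 − 60·sin65° = 0 → A_y = -44.24 kN.
ΣF_x = 0: A_x + 60·cos65° = 0 → A_x = -25.36 kN.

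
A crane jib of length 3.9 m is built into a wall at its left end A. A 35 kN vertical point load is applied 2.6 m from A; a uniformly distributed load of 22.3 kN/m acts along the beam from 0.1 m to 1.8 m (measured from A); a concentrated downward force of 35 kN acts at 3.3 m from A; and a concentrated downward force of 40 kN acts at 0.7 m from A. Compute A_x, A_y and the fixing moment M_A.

A_x = 0, A_y = 147.9 kN, M_A = 270.5 kN·m

Resultant of the distributed load: 22.3 × 1.7 = 37.91 kN at 0.95 m from A.
ΣF_x = 0: A_x = 0.
ΣF_y = 0: A_y − 35 − 22.3·1.7 − 35 − 40 = 0 → A_y = 147.9 kN.
ΣM about A: M_A − 35·2.6 − (22.3·1.7)·0.95 − 35·3.3 − 40·0.7 = 0 → M_A = 270.5 kN·m.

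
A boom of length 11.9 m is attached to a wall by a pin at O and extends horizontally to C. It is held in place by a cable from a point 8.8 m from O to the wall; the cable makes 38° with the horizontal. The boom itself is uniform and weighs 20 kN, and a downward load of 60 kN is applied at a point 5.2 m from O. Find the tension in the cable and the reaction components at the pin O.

T = 79.55 kN, O_x = 62.69 kN, O_y = 31.02 kN

ΣM about O: T·sin38°·8.8 − 20·5.95 − 60·5.2 = 0 → T = 431/(8.8·0.615661) = 79.5523 ≈ 79.55 kN.
ΣF_x = 0: O_x − T·cos38° = 0 → O_x = 79.5523 × 0.788011 = 62.69 kN.
ΣF_y = 0: O_y + T·sin38° − 20 − 60 = 0 → O_y = 80 − 79.5523 × 0.615661 = 31.02 kN.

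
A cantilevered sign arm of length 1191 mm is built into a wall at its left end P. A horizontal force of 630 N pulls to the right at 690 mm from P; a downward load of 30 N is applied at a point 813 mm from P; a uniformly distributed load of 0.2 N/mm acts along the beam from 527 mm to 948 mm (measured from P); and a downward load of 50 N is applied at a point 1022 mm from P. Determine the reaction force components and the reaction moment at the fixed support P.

Resultant of the distributed load: 0.2 × 421 = 84.2 N at 737.5 mm from P.
ΣF_x = 0: P_x + 630 = 0 → P_x = -630.0 N.
ΣF_y = 0: P_y − 30 − 0.2·421 − 50 = 0 → P_y = 164.2 N.
ΣM about P: M_P − 30·813 − (0.2·421)·737.5 − 50·1022 = 0 → M_P = 137600 N·mm.

P_x = -630.0 N, P_y = 164.2 N, M_P = 137600 N·mm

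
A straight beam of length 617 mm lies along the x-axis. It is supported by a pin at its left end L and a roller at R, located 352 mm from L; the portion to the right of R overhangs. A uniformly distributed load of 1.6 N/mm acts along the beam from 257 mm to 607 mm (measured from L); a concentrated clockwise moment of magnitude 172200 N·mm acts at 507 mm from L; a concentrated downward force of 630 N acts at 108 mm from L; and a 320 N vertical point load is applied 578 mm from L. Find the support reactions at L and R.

Resultant of the distributed load: 1.6 × 350 = 560 N at 432 mm from L.
Taking moments about L: R_y·352 − (1.6·350)·432 − 172200 − 630·108 − 320·578 = 0 → R_y = 667120/352 = 1895.23 ≈ 1895 N.
ΣF_y = 0: L_y + 1895.23 − 1.6·350 − 630 − 320 = 0 → L_y = -385.2 N.
ΣF_x = 0: no horizontal applied forces, so L_x = 0.

L_x = 0, L_y = -385.2 N, R_y = 1895 N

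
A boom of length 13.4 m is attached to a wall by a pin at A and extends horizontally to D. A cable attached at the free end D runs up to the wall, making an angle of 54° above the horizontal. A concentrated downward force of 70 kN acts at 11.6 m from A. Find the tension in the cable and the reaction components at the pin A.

ΣM about A: T·sin54°·13.4 − 70·11.6 = 0 → T = 812/(13.4·0.809017) = 74.902 ≈ 74.90 kN.
ΣF_x = 0: A_x − T·cos54° = 0 → A_x = 74.902 × 0.587785 = 44.03 kN.
ΣF_y = 0: A_y + T·sin54° − 70 = 0 → A_y = 70 − 74.902 × 0.809017 = 9.403 kN.

T = 74.90 kN, A_x = 44.03 kN, A_y = 9.403 kN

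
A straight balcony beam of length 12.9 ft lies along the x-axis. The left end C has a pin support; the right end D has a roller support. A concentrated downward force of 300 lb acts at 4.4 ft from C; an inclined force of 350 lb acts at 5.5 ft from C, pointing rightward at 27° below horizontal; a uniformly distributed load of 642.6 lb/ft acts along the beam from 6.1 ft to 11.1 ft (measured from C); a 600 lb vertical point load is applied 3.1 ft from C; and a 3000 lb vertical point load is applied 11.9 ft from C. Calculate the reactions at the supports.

Resultant of the distributed load: 642.6 × 5 = 3213 lb at 8.6 ft from C.
ΣM about C: D_y·12.9 − 300·4.4 − 350·sin27°·5.5 − (642.6·5)·8.6 − 600·3.1 − 3000·11.9 = 0 → D_y = 67385.7/12.9 = 5223.7 ≈ 5224 lb.
ΣF_y = 0: C_y + 5223.7 − 300 − 350·sin27° − 642.6·5 − 600 − 3000 = 0 → C_y = 2048 lb.
ΣF_x = 0: C_x + 350·cos27° = 0 → C_x = -311.9 lb.

C_x = -311.9 lb, C_y = 2048 lb, D_y = 5224 lb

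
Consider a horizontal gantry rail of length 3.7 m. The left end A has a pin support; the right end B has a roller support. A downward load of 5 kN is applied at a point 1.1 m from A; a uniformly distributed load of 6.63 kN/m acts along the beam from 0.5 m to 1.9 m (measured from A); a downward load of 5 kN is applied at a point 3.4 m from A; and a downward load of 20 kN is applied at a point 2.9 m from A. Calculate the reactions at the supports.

A_x = 0, A_y = 14.51 kN, B_y = 24.77 kN

Resultant of the distributed load: 6.63 × 1.4 = 9.282 kN at 1.2 m from A.
Taking moments about A: B_y·3.7 − 5·1.1 − (6.63·1.4)·1.2 − 5·3.4 − 20·2.9 = 0 → B_y = 91.6384/3.7 = 24.7671 ≈ 24.77 kN.
ΣF_y = 0: A_y + 24.7671 − 5 − 6.63·1.4 − 5 − 20 = 0 → A_y = 14.51 kN.
ΣF_x = 0: no horizontal applied forces, so A_x = 0.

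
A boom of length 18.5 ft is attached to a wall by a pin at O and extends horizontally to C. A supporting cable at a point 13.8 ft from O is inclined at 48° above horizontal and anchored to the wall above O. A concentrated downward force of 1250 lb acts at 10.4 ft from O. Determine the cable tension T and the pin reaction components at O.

T = 1268 lb, O_x = 848.2 lb, O_y = 308.0 lb

ΣM about O: T·sin48°·13.8 − 1250·10.4 = 0 → T = 13000/(13.8·0.743145) = 1267.62 ≈ 1268 lb.
ΣF_x = 0: O_x − T·cos48° = 0 → O_x = 1267.62 × 0.669131 = 848.2 lb.
ΣF_y = 0: O_y + T·sin48° − 1250 = 0 → O_y = 1250 − 1267.62 × 0.743145 = 308.0 lb.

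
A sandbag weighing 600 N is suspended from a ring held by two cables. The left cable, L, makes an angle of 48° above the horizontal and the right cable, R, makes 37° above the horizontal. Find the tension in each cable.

T_L = 481.0 N, T_R = 403.0 N

ΣF_x = 0: −T_L·cos48° + T_R·cos37° = 0 → T_R = 0.837842·T_L.
ΣF_y = 0: T_L·sin48° + T_R·sin37° = 600.
Substitute: T_L·(0.743145 + 0.837842·0.601815) = 600 → T_L = 481.012 ≈ 481.0 N.
Then T_R = 0.837842 × 481.012 = 403.0 N.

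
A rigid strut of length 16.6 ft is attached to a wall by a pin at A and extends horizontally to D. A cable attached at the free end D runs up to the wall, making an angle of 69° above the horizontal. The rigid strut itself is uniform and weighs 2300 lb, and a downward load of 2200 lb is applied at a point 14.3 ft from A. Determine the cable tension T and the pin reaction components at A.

T = 3262 lb, A_x = 1169 lb, A_y = 1455 lb

ΣM about A: T·sin69°·16.6 − 2300·8.3 − 2200·14.3 = 0 → T = 50550/(16.6·0.93358) = 3261.83 ≈ 3262 lb.
ΣF_x = 0: A_x − T·cos69° = 0 → A_x = 3261.83 × 0.358368 = 1169 lb.
ΣF_y = 0: A_y + T·sin69° − 2300 − 2200 = 0 → A_y = 4500 − 3261.83 × 0.93358 = 1455 lb.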